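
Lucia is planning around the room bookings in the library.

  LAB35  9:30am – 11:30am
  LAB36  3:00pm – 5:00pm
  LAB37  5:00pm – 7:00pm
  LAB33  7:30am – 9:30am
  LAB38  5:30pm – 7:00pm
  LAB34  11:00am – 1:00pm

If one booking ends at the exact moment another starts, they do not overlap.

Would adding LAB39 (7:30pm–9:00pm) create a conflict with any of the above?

No — it doesn't clash with anything

LAB33: ends 9:30am at or before LAB39 starts 7:30pm → clear.
LAB35: ends 11:30am at or before LAB39 starts 7:30pm → clear.
LAB34: ends 1:00pm at or before LAB39 starts 7:30pm → clear.
LAB36: ends 5:00pm at or before LAB39 starts 7:30pm → clear.
LAB37: ends 7:00pm at or before LAB39 starts 7:30pm → clear.
LAB38: ends 7:00pm at or before LAB39 starts 7:30pm → clear.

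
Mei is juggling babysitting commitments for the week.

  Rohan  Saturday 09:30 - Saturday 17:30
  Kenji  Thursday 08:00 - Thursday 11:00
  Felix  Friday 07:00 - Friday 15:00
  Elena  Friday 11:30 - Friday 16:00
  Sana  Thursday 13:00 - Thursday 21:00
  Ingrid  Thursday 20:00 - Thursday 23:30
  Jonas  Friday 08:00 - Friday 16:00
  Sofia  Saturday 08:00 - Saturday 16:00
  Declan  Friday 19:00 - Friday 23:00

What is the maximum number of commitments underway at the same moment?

3

Sort all start/end points and keep a running count:
Thursday 08:00 start Kenji → 1
Thursday 11:00 end Kenji → 0
Thursday 13:00 start Sana → 1
Thursday 20:00 start Ingrid → 2
Thursday 21:00 end Sana → 1
Thursday 23:30 end Ingrid → 0
Friday 07:00 start Felix → 1
Friday 08:00 start Jonas → 2
Friday 11:30 start Elena → 3
Friday 15:00 end Felix → 2
Friday 16:00 end Elena → 1
Friday 16:00 end Jonas → 0
Friday 19:00 start Declan → 1
Friday 23:00 end Declan → 0
Saturday 08:00 start Sofia → 1
Saturday 09:30 start Rohan → 2
Saturday 16:00 end Sofia → 1
Saturday 17:30 end Rohan → 0
Peak is 3, at Friday 11:30 (Elena, Felix, Jonas).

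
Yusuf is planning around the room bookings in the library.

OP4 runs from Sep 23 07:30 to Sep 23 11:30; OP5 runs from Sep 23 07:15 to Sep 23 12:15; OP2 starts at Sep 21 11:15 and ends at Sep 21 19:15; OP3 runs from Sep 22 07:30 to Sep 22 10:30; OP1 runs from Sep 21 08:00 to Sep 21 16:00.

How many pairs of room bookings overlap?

2

Sorted by start: OP1, OP2, OP3, OP5, OP4.
OP2 starts before OP1 ends → OP1 and OP2 overlap.
OP3 starts after OP1 ends, so OP1 has no further overlaps.
OP3 starts after OP2 ends, so OP2 has no further overlaps.
OP5 starts after OP3 ends, so OP3 has no further overlaps.
OP4 starts before OP5 ends → OP5 and OP4 overlap.
Overlapping pairs: OP1 & OP2, OP4 & OP5 — 2 in total.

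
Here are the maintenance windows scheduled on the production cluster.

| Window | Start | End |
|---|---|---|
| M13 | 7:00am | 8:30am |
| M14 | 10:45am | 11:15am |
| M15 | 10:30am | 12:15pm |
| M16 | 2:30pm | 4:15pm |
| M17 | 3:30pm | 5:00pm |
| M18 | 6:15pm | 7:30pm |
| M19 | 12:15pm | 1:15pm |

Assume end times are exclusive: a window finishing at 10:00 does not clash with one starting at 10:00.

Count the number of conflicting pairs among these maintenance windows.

2

Sorted by start: M13, M15, M14, M19, M16, M17, M18.
M15 starts after M13 ends — done with M13.
M14 starts before M15 ends → M15 and M14 overlap.
M19 starts exactly when M15 ends (back-to-back, no overlap) — done with M15.
M19 starts after M14 ends — done with M14.
M16 starts after M19 ends — done with M19.
M17 starts before M16 ends → M16 and M17 overlap.
M18 starts after M16 ends.
M18 starts after M17 ends.
Overlapping pairs: M14 & M15, M16 & M17 — 2 in total.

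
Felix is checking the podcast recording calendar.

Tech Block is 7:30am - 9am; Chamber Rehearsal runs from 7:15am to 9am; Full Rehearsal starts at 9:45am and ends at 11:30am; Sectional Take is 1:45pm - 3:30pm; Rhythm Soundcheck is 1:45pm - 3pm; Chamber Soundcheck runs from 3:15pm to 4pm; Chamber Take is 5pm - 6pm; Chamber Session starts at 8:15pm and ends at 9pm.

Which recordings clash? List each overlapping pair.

Sorted by start: Chamber Rehearsal, Tech Block, Full Rehearsal, Sectional Take, Rhythm Soundcheck, Chamber Soundcheck, Chamber Take, Chamber Session.
Tech Block starts before Chamber Rehearsal ends → Chamber Rehearsal and Tech Block overlap.
Full Rehearsal starts after Chamber Rehearsal ends, so nothing later overlaps Chamber Rehearsal either.
Full Rehearsal starts after Tech Block ends, so nothing later overlaps Tech Block either.
Sectional Take starts after Full Rehearsal ends, so nothing later overlaps Full Rehearsal either.
Rhythm Soundcheck starts before Sectional Take ends → Sectional Take and Rhythm Soundcheck overlap.
Chamber Soundcheck starts before Sectional Take ends → Sectional Take and Chamber Soundcheck overlap.
Chamber Take starts after Sectional Take ends, so nothing later overlaps Sectional Take either.
Chamber Soundcheck starts after Rhythm Soundcheck ends, so nothing later overlaps Rhythm Soundcheck either.
Chamber Take starts after Chamber Soundcheck ends, so nothing later overlaps Chamber Soundcheck either.
Chamber Session starts after Chamber Take ends.

Chamber Rehearsal & Tech Block, Chamber Soundcheck & Sectional Take, Rhythm Soundcheck & Sectional Take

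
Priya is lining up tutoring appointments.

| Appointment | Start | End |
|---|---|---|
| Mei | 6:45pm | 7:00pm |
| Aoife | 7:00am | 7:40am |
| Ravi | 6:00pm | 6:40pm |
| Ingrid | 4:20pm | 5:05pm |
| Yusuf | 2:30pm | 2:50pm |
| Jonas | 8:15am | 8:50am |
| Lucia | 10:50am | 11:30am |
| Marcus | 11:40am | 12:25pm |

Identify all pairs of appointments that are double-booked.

Sorted by start: Aoife, Jonas, Lucia, Marcus, Yusuf, Ingrid, Ravi, Mei.
Jonas starts after Aoife ends — done with Aoife.
Lucia starts after Jonas ends — done with Jonas.
Marcus starts after Lucia ends — done with Lucia.
Yusuf starts after Marcus ends — done with Marcus.
Ingrid starts after Yusuf ends — done with Yusuf.
Ravi starts after Ingrid ends — done with Ingrid.
Mei starts after Ravi ends.

none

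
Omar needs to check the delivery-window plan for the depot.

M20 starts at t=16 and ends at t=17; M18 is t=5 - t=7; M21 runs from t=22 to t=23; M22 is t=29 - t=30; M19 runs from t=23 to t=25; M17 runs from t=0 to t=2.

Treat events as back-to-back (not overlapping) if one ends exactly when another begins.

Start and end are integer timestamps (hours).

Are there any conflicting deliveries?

No

Sorted by start: M17, M18, M20, M21, M19, M22.
M18 starts after M17 ends, so M17 has no further overlaps.
M20 starts after M18 ends, so M18 has no further overlaps.
M21 starts after M20 ends, so M20 has no further overlaps.
M19 starts exactly when M21 ends (back-to-back, no overlap), so M21 has no further overlaps.
M22 starts after M19 ends.
Every pair is clear; the schedule has no overlaps.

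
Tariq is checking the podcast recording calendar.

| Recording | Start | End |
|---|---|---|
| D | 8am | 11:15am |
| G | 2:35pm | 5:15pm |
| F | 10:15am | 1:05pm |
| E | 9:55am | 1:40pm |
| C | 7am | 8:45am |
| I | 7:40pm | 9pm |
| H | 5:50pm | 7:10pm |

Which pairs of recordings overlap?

C & D, D & E, D & F, E & F

Two intervals overlap when each starts before the other ends.
Sorted by start: C, D, E, F, G, H, I.
D starts before C ends → C and D overlap.
E starts after C ends; C is clear from here.
E starts before D ends → D and E overlap.
F starts before D ends → D and F overlap.
G starts after D ends; D is clear from here.
F starts before E ends → E and F overlap.
G starts after E ends; E is clear from here.
G starts after F ends; F is clear from here.
H starts after G ends; G is clear from here.
I starts after H ends.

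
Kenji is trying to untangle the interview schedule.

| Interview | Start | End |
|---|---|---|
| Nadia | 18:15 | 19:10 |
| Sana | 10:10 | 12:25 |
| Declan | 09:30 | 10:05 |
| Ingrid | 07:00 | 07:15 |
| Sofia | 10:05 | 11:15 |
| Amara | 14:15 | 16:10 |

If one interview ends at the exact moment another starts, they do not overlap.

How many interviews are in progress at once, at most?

Sweep the timeline, counting +1 at each start and −1 at each end (ends before starts at a tie):
07:00 start Ingrid → 1
07:15 end Ingrid → 0
09:30 start Declan → 1
10:05 end Declan → 0
10:05 start Sofia → 1
10:10 start Sana → 2
11:15 end Sofia → 1
12:25 end Sana → 0
14:15 start Amara → 1
16:10 end Amara → 0
18:15 start Nadia → 1
19:10 end Nadia → 0
Peak is 2, at 10:10 (Sana, Sofia).

2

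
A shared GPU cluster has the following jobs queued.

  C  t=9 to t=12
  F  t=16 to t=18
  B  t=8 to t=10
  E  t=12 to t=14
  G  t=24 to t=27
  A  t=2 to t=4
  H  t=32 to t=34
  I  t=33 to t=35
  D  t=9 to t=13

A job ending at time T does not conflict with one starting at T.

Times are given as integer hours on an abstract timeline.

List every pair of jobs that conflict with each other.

Sorted by start: A, B, C, D, E, F, G, H, I.
B starts after A ends — done with A.
C starts before B ends → B and C overlap.
D starts before B ends → B and D overlap.
E starts after B ends — done with B.
D starts before C ends → C and D overlap.
E starts exactly when C ends (back-to-back, no overlap) — done with C.
E starts before D ends → D and E overlap.
F starts after D ends — done with D.
F starts after E ends — done with E.
G starts after F ends — done with F.
H starts after G ends — done with G.
I starts before H ends → H and I overlap.

B & C, B & D, C & D, D & E, H & I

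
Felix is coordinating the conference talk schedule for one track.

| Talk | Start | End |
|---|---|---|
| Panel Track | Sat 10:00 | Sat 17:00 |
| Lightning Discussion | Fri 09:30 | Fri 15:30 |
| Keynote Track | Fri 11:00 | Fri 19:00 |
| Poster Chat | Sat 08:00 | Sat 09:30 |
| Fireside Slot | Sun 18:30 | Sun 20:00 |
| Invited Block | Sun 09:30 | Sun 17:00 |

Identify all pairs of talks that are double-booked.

Keynote Track & Lightning Discussion

Sorted by start: Lightning Discussion, Keynote Track, Poster Chat, Panel Track, Invited Block, Fireside Slot.
Keynote Track starts before Lightning Discussion ends → Lightning Discussion and Keynote Track overlap.
Poster Chat starts after Lightning Discussion ends, so Lightning Discussion has no further overlaps.
Poster Chat starts after Keynote Track ends, so Keynote Track has no further overlaps.
Panel Track starts after Poster Chat ends, so Poster Chat has no further overlaps.
Invited Block starts after Panel Track ends, so Panel Track has no further overlaps.
Fireside Slot starts after Invited Block ends.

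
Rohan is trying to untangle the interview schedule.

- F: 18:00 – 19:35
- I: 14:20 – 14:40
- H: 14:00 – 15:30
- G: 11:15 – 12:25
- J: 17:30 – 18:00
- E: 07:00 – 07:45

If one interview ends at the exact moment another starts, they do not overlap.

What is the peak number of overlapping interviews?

2

Walk through starts and ends in time order (an end at T is processed before a start at T):
07:00 start E → 1
07:45 end E → 0
11:15 start G → 1
12:25 end G → 0
14:00 start H → 1
14:20 start I → 2
14:40 end I → 1
15:30 end H → 0
17:30 start J → 1
18:00 end J → 0
18:00 start F → 1
19:35 end F → 0
Peak is 2, at 14:20 (H, I).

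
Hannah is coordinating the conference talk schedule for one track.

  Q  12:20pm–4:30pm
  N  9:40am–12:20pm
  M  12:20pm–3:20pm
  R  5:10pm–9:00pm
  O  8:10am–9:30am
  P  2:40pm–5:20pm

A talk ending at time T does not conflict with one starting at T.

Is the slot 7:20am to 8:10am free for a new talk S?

Yes — the slot is free

O: starts 8:10am at or after S ends 8:10am → clear.
N: starts 9:40am at or after S ends 8:10am → clear.
M: starts 12:20pm at or after S ends 8:10am → clear.
Q: starts 12:20pm at or after S ends 8:10am → clear.
P: starts 2:40pm at or after S ends 8:10am → clear.
R: starts 5:10pm at or after S ends 8:10am → clear.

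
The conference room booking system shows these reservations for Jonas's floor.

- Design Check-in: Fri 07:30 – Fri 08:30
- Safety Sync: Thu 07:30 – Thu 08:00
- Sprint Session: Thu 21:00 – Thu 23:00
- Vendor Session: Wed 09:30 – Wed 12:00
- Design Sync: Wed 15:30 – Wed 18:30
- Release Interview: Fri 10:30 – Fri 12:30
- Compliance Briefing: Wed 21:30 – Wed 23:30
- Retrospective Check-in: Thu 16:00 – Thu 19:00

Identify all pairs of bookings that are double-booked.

Sorted by start: Vendor Session, Design Sync, Compliance Briefing, Safety Sync, Retrospective Check-in, Sprint Session, Design Check-in, Release Interview.
Design Sync starts after Vendor Session ends — done with Vendor Session.
Compliance Briefing starts after Design Sync ends — done with Design Sync.
Safety Sync starts after Compliance Briefing ends — done with Compliance Briefing.
Retrospective Check-in starts after Safety Sync ends — done with Safety Sync.
Sprint Session starts after Retrospective Check-in ends — done with Retrospective Check-in.
Design Check-in starts after Sprint Session ends — done with Sprint Session.
Release Interview starts after Design Check-in ends.

no conflicts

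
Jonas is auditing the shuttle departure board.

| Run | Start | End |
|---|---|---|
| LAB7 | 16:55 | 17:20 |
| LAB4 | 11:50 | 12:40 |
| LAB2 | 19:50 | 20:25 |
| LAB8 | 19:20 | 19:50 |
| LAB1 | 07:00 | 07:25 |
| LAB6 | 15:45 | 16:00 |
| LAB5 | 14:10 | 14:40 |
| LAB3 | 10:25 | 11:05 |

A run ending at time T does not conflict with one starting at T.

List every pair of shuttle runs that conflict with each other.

Sorted by start: LAB1, LAB3, LAB4, LAB5, LAB6, LAB7, LAB8, LAB2.
LAB3 starts after LAB1 ends, so nothing later overlaps LAB1 either.
LAB4 starts after LAB3 ends, so nothing later overlaps LAB3 either.
LAB5 starts after LAB4 ends, so nothing later overlaps LAB4 either.
LAB6 starts after LAB5 ends, so nothing later overlaps LAB5 either.
LAB7 starts after LAB6 ends, so nothing later overlaps LAB6 either.
LAB8 starts after LAB7 ends, so nothing later overlaps LAB7 either.
LAB2 starts exactly when LAB8 ends (back-to-back, no overlap).

no conflicts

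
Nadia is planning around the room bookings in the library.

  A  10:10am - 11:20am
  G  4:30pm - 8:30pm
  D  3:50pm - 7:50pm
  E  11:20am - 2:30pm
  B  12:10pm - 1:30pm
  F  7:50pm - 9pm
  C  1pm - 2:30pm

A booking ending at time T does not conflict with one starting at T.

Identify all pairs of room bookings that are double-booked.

B & C, B & E, C & E, D & G, F & G

Check each pair: they overlap iff neither finishes before the other starts.
Sorted by start: A, E, B, C, D, G, F.
E starts exactly when A ends (back-to-back, no overlap), so A has no further overlaps.
B starts before E ends → E and B overlap.
C starts before E ends → E and C overlap.
D starts after E ends, so E has no further overlaps.
C starts before B ends → B and C overlap.
D starts after B ends, so B has no further overlaps.
D starts after C ends, so C has no further overlaps.
G starts before D ends → D and G overlap.
F starts exactly when D ends (back-to-back, no overlap).
F starts before G ends → G and F overlap.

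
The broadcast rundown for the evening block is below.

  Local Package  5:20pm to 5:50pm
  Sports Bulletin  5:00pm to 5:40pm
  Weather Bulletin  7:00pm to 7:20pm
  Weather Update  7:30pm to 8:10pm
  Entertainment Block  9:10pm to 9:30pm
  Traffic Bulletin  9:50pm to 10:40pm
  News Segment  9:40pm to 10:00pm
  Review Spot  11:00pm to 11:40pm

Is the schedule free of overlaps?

No

Sorted by start: Sports Bulletin, Local Package, Weather Bulletin, Weather Update, Entertainment Block, News Segment, Traffic Bulletin, Review Spot.
Local Package starts before Sports Bulletin ends → Sports Bulletin and Local Package overlap.
That's a conflict, so the schedule is not conflict-free.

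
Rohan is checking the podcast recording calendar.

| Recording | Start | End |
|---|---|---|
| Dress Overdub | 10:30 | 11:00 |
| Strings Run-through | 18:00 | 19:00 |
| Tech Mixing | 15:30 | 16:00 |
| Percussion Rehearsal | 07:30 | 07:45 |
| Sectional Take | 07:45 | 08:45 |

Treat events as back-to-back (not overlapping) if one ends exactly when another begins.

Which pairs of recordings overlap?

no conflicts

Sorted by start: Percussion Rehearsal, Sectional Take, Dress Overdub, Tech Mixing, Strings Run-through.
Sectional Take starts exactly when Percussion Rehearsal ends (back-to-back, no overlap) — done with Percussion Rehearsal.
Dress Overdub starts after Sectional Take ends — done with Sectional Take.
Tech Mixing starts after Dress Overdub ends — done with Dress Overdub.
Strings Run-through starts after Tech Mixing ends.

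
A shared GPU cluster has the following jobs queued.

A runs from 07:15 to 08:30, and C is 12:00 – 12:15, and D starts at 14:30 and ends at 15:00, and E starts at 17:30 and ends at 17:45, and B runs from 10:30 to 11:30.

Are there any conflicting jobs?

Sorted by start: A, B, C, D, E.
B starts after A ends — done with A.
C starts after B ends — done with B.
D starts after C ends — done with C.
E starts after D ends.
Every pair is clear; the schedule has no overlaps.

No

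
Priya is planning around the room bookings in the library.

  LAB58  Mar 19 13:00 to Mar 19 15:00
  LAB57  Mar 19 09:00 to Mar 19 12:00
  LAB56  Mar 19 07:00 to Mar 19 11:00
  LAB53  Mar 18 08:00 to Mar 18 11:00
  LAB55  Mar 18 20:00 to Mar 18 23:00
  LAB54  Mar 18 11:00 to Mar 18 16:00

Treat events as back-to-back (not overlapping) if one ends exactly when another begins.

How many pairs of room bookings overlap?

1

Two intervals overlap when each starts before the other ends.
Sorted by start: LAB53, LAB54, LAB55, LAB56, LAB57, LAB58.
LAB54 starts exactly when LAB53 ends (back-to-back, no overlap), so nothing later overlaps LAB53 either.
LAB55 starts after LAB54 ends, so nothing later overlaps LAB54 either.
LAB56 starts after LAB55 ends, so nothing later overlaps LAB55 either.
LAB57 starts before LAB56 ends → LAB56 and LAB57 overlap.
LAB58 starts after LAB56 ends.
LAB58 starts after LAB57 ends.
Overlapping pairs: LAB56 & LAB57 — 1 in total.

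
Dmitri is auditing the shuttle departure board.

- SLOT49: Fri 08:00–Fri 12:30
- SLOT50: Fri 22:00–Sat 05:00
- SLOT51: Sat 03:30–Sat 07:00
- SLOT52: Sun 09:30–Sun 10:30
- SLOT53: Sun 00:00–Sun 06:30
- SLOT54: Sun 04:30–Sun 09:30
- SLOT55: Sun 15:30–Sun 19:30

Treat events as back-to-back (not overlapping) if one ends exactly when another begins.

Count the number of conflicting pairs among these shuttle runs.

2

Sorted by start: SLOT49, SLOT50, SLOT51, SLOT53, SLOT54, SLOT52, SLOT55.
SLOT50 starts after SLOT49 ends, so SLOT49 has no further overlaps.
SLOT51 starts before SLOT50 ends → SLOT50 and SLOT51 overlap.
SLOT53 starts after SLOT50 ends, so SLOT50 has no further overlaps.
SLOT53 starts after SLOT51 ends, so SLOT51 has no further overlaps.
SLOT54 starts before SLOT53 ends → SLOT53 and SLOT54 overlap.
SLOT52 starts after SLOT53 ends, so SLOT53 has no further overlaps.
SLOT52 starts exactly when SLOT54 ends (back-to-back, no overlap), so SLOT54 has no further overlaps.
SLOT55 starts after SLOT52 ends.
Overlapping pairs: SLOT50 & SLOT51, SLOT53 & SLOT54 — 2 in total.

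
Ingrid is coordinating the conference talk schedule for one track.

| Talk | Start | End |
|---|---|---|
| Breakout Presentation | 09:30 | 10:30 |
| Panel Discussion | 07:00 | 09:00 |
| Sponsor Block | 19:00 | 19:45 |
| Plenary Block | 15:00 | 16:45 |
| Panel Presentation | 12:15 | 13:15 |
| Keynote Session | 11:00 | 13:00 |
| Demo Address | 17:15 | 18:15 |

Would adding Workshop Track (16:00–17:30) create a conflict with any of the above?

Panel Discussion: ends 09:00 at or before Workshop Track starts 16:00 → clear.
Breakout Presentation: ends 10:30 at or before Workshop Track starts 16:00 → clear.
Keynote Session: ends 13:00 at or before Workshop Track starts 16:00 → clear.
Panel Presentation: ends 13:15 at or before Workshop Track starts 16:00 → clear.
Plenary Block: starts 15:00 before Workshop Track ends 17:30, and ends 16:45 after Workshop Track starts 16:00 → overlap.
Demo Address: starts 17:15 before Workshop Track ends 17:30, and ends 18:15 after Workshop Track starts 16:00 → overlap.
Sponsor Block: starts 19:00 at or after Workshop Track ends 17:30 → clear.
Workshop Track overlaps Plenary Block, Demo Address.

Yes — it overlaps Demo Address, Plenary Block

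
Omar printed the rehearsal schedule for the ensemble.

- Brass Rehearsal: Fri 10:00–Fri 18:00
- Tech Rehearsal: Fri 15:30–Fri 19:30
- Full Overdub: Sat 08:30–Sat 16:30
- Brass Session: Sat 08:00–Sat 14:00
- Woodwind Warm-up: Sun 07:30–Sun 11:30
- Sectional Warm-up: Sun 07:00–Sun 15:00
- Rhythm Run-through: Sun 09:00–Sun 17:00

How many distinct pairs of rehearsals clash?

5

Check each pair: they overlap iff neither finishes before the other starts.
Sorted by start: Brass Rehearsal, Tech Rehearsal, Brass Session, Full Overdub, Sectional Warm-up, Woodwind Warm-up, Rhythm Run-through.
Tech Rehearsal starts before Brass Rehearsal ends → Brass Rehearsal and Tech Rehearsal overlap.
Brass Session starts after Brass Rehearsal ends — done with Brass Rehearsal.
Brass Session starts after Tech Rehearsal ends — done with Tech Rehearsal.
Full Overdub starts before Brass Session ends → Brass Session and Full Overdub overlap.
Sectional Warm-up starts after Brass Session ends — done with Brass Session.
Sectional Warm-up starts after Full Overdub ends — done with Full Overdub.
Woodwind Warm-up starts before Sectional Warm-up ends → Sectional Warm-up and Woodwind Warm-up overlap.
Rhythm Run-through starts before Sectional Warm-up ends → Sectional Warm-up and Rhythm Run-through overlap.
Rhythm Run-through starts before Woodwind Warm-up ends → Woodwind Warm-up and Rhythm Run-through overlap.
Overlapping pairs: Brass Rehearsal & Tech Rehearsal, Brass Session & Full Overdub, Rhythm Run-through & Sectional Warm-up, Rhythm Run-through & Woodwind Warm-up, Sectional Warm-up & Woodwind Warm-up — 5 in total.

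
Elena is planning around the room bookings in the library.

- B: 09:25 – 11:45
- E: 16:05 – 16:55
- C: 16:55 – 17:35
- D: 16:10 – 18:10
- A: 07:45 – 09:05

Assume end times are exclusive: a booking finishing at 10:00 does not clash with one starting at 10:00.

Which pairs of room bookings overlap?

Sorted by start: A, B, E, D, C.
B starts after A ends; A is clear from here.
E starts after B ends; B is clear from here.
D starts before E ends → E and D overlap.
C starts exactly when E ends (back-to-back, no overlap).
C starts before D ends → D and C overlap.

C & D, D & E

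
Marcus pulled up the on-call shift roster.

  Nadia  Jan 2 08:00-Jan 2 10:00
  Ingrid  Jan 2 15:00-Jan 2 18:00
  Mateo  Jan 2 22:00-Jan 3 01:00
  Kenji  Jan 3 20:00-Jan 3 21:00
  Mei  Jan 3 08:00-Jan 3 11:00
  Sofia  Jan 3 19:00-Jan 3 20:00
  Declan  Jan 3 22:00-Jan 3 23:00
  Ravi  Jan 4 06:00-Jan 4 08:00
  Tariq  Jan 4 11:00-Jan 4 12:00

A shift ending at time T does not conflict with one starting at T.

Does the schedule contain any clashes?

Two intervals overlap when each starts before the other ends.
Sorted by start: Nadia, Ingrid, Mateo, Mei, Sofia, Kenji, Declan, Ravi, Tariq.
Ingrid starts after Nadia ends, so Nadia has no further overlaps.
Mateo starts after Ingrid ends, so Ingrid has no further overlaps.
Mei starts after Mateo ends, so Mateo has no further overlaps.
Sofia starts after Mei ends, so Mei has no further overlaps.
Kenji starts exactly when Sofia ends (back-to-back, no overlap), so Sofia has no further overlaps.
Declan starts after Kenji ends, so Kenji has no further overlaps.
Ravi starts after Declan ends, so Declan has no further overlaps.
Tariq starts after Ravi ends.
Every pair is clear; the schedule has no overlaps.

No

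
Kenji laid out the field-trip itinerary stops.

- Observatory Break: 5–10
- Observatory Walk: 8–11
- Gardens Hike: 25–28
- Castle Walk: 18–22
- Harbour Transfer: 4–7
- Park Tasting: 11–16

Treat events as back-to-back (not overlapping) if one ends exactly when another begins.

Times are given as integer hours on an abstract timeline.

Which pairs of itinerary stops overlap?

Harbour Transfer & Observatory Break, Observatory Break & Observatory Walk

Two intervals overlap when each starts before the other ends.
Sorted by start: Harbour Transfer, Observatory Break, Observatory Walk, Park Tasting, Castle Walk, Gardens Hike.
Observatory Break starts before Harbour Transfer ends → Harbour Transfer and Observatory Break overlap.
Observatory Walk starts after Harbour Transfer ends — done with Harbour Transfer.
Observatory Walk starts before Observatory Break ends → Observatory Break and Observatory Walk overlap.
Park Tasting starts after Observatory Break ends — done with Observatory Break.
Park Tasting starts exactly when Observatory Walk ends (back-to-back, no overlap) — done with Observatory Walk.
Castle Walk starts after Park Tasting ends — done with Park Tasting.
Gardens Hike starts after Castle Walk ends.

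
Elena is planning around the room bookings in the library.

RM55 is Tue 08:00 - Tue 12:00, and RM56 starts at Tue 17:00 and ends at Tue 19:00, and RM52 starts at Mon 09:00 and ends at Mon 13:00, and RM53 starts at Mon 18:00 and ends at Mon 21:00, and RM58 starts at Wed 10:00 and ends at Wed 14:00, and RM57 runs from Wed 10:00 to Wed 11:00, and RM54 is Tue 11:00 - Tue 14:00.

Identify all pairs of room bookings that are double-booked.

Sorted by start: RM52, RM53, RM55, RM54, RM56, RM57, RM58.
RM53 starts after RM52 ends — done with RM52.
RM55 starts after RM53 ends — done with RM53.
RM54 starts before RM55 ends → RM55 and RM54 overlap.
RM56 starts after RM55 ends — done with RM55.
RM56 starts after RM54 ends — done with RM54.
RM57 starts after RM56 ends — done with RM56.
RM58 starts before RM57 ends → RM57 and RM58 overlap.

RM54 & RM55, RM57 & RM58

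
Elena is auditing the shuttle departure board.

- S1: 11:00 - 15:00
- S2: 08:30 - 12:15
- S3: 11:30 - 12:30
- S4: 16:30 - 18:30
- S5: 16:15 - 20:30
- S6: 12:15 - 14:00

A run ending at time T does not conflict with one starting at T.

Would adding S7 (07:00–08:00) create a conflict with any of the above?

No — it doesn't clash with anything

S2: starts 08:30 at or after S7 ends 08:00 → clear.
S1: starts 11:00 at or after S7 ends 08:00 → clear.
S3: starts 11:30 at or after S7 ends 08:00 → clear.
S6: starts 12:15 at or after S7 ends 08:00 → clear.
S5: starts 16:15 at or after S7 ends 08:00 → clear.
S4: starts 16:30 at or after S7 ends 08:00 → clear.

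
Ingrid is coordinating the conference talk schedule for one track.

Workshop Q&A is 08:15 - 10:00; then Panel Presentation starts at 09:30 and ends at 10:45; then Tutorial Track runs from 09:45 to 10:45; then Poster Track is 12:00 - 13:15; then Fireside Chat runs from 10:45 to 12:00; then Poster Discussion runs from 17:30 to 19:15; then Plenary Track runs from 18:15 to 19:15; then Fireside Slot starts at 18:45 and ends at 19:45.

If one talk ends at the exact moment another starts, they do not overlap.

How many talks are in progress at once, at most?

Sweep the timeline, counting +1 at each start and −1 at each end (ends before starts at a tie):
08:15 start Workshop Q&A → 1
09:30 start Panel Presentation → 2
09:45 start Tutorial Track → 3
10:00 end Workshop Q&A → 2
10:45 end Panel Presentation → 1
10:45 end Tutorial Track → 0
10:45 start Fireside Chat → 1
12:00 end Fireside Chat → 0
12:00 start Poster Track → 1
13:15 end Poster Track → 0
17:30 start Poster Discussion → 1
18:15 start Plenary Track → 2
18:45 start Fireside Slot → 3
19:15 end Plenary Track → 2
19:15 end Poster Discussion → 1
19:45 end Fireside Slot → 0
Peak is 3, at 09:45 (Panel Presentation, Tutorial Track, Workshop Q&A).

3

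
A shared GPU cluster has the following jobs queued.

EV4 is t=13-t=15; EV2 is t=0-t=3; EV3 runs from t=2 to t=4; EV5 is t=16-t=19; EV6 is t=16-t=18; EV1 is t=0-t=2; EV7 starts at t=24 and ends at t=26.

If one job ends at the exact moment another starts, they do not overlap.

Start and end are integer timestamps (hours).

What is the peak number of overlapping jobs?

2

Sort all start/end points and keep a running count:
t=0 start EV1 → 1
t=0 start EV2 → 2
t=2 end EV1 → 1
t=2 start EV3 → 2
t=3 end EV2 → 1
t=4 end EV3 → 0
t=13 start EV4 → 1
t=15 end EV4 → 0
t=16 start EV5 → 1
t=16 start EV6 → 2
t=18 end EV6 → 1
t=19 end EV5 → 0
t=24 start EV7 → 1
t=26 end EV7 → 0
Peak is 2, at t=0 (EV1, EV2).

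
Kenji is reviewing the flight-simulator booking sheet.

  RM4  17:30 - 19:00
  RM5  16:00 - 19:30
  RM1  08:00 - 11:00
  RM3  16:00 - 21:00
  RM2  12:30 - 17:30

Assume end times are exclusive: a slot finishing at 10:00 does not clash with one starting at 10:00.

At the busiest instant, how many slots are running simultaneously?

3

Sweep the timeline, counting +1 at each start and −1 at each end (ends before starts at a tie):
08:00 start RM1 → 1
11:00 end RM1 → 0
12:30 start RM2 → 1
16:00 start RM3 → 2
16:00 start RM5 → 3
17:30 end RM2 → 2
17:30 start RM4 → 3
19:00 end RM4 → 2
19:30 end RM5 → 1
21:00 end RM3 → 0
Peak is 3, at 16:00 (RM2, RM3, RM5).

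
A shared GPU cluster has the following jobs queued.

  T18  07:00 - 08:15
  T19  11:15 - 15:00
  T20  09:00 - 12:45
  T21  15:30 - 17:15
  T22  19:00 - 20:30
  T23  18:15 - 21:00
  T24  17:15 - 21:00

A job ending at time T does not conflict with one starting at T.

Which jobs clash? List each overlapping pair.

T19 & T20, T22 & T23, T22 & T24, T23 & T24

Check each pair: they overlap iff neither finishes before the other starts.
Sorted by start: T18, T20, T19, T21, T24, T23, T22.
T20 starts after T18 ends, so T18 has no further overlaps.
T19 starts before T20 ends → T20 and T19 overlap.
T21 starts after T20 ends, so T20 has no further overlaps.
T21 starts after T19 ends, so T19 has no further overlaps.
T24 starts exactly when T21 ends (back-to-back, no overlap), so T21 has no further overlaps.
T23 starts before T24 ends → T24 and T23 overlap.
T22 starts before T24 ends → T24 and T22 overlap.
T22 starts before T23 ends → T23 and T22 overlap.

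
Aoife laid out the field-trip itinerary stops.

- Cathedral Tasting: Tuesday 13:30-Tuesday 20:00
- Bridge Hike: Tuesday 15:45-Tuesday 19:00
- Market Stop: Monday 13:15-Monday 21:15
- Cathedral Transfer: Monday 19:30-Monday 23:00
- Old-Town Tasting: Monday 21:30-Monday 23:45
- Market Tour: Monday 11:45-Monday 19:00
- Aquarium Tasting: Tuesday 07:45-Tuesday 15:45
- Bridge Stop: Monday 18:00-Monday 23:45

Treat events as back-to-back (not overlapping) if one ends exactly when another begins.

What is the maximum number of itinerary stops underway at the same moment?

Sweep the timeline, counting +1 at each start and −1 at each end (ends before starts at a tie):
Monday 11:45 start Market Tour → 1
Monday 13:15 start Market Stop → 2
Monday 18:00 start Bridge Stop → 3
Monday 19:00 end Market Tour → 2
Monday 19:30 start Cathedral Transfer → 3
Monday 21:15 end Market Stop → 2
Monday 21:30 start Old-Town Tasting → 3
Monday 23:00 end Cathedral Transfer → 2
Monday 23:45 end Bridge Stop → 1
Monday 23:45 end Old-Town Tasting → 0
Tuesday 07:45 start Aquarium Tasting → 1
Tuesday 13:30 start Cathedral Tasting → 2
Tuesday 15:45 end Aquarium Tasting → 1
Tuesday 15:45 start Bridge Hike → 2
Tuesday 19:00 end Bridge Hike → 1
Tuesday 20:00 end Cathedral Tasting → 0
Peak is 3, at Monday 18:00 (Bridge Stop, Market Stop, Market Tour).

3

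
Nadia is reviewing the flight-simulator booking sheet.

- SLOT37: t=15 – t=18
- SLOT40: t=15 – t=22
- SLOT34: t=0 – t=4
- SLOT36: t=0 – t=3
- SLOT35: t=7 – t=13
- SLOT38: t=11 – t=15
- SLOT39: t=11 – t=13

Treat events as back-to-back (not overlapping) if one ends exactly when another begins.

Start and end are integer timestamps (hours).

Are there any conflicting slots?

Yes

Sorted by start: SLOT34, SLOT36, SLOT35, SLOT38, SLOT39, SLOT37, SLOT40.
SLOT36 starts before SLOT34 ends → SLOT34 and SLOT36 overlap.
That's a conflict, so the schedule is not conflict-free.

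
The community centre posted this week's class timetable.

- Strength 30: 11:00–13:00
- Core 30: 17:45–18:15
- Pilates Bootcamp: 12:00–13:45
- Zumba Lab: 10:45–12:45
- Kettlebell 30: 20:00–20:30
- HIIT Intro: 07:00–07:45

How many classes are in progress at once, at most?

3

Walk through starts and ends in time order (an end at T is processed before a start at T):
07:00 start HIIT Intro → 1
07:45 end HIIT Intro → 0
10:45 start Zumba Lab → 1
11:00 start Strength 30 → 2
12:00 start Pilates Bootcamp → 3
12:45 end Zumba Lab → 2
13:00 end Strength 30 → 1
13:45 end Pilates Bootcamp → 0
17:45 start Core 30 → 1
18:15 end Core 30 → 0
20:00 start Kettlebell 30 → 1
20:30 end Kettlebell 30 → 0
Peak is 3, at 12:00 (Pilates Bootcamp, Strength 30, Zumba Lab).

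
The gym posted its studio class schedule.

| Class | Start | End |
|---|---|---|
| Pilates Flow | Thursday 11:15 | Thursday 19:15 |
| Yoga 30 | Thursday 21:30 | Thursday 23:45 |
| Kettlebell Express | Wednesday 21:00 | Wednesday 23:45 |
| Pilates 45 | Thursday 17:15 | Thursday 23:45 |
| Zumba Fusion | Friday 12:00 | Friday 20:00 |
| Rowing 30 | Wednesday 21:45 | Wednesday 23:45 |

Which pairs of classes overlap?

Sorted by start: Kettlebell Express, Rowing 30, Pilates Flow, Pilates 45, Yoga 30, Zumba Fusion.
Rowing 30 starts before Kettlebell Express ends → Kettlebell Express and Rowing 30 overlap.
Pilates Flow starts after Kettlebell Express ends, so Kettlebell Express has no further overlaps.
Pilates Flow starts after Rowing 30 ends, so Rowing 30 has no further overlaps.
Pilates 45 starts before Pilates Flow ends → Pilates Flow and Pilates 45 overlap.
Yoga 30 starts after Pilates Flow ends, so Pilates Flow has no further overlaps.
Yoga 30 starts before Pilates 45 ends → Pilates 45 and Yoga 30 overlap.
Zumba Fusion starts after Pilates 45 ends.
Zumba Fusion starts after Yoga 30 ends.

Kettlebell Express & Rowing 30, Pilates 45 & Pilates Flow, Pilates 45 & Yoga 30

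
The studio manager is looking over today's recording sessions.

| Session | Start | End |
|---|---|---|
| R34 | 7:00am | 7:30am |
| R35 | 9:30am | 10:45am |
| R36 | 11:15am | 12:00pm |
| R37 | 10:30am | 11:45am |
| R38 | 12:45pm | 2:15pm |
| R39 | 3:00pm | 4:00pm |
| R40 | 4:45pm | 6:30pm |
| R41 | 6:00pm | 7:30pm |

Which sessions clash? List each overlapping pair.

R35 & R37, R36 & R37, R40 & R41

Sorted by start: R34, R35, R37, R36, R38, R39, R40, R41.
R35 starts after R34 ends, so nothing later overlaps R34 either.
R37 starts before R35 ends → R35 and R37 overlap.
R36 starts after R35 ends, so nothing later overlaps R35 either.
R36 starts before R37 ends → R37 and R36 overlap.
R38 starts after R37 ends, so nothing later overlaps R37 either.
R38 starts after R36 ends, so nothing later overlaps R36 either.
R39 starts after R38 ends, so nothing later overlaps R38 either.
R40 starts after R39 ends, so nothing later overlaps R39 either.
R41 starts before R40 ends → R40 and R41 overlap.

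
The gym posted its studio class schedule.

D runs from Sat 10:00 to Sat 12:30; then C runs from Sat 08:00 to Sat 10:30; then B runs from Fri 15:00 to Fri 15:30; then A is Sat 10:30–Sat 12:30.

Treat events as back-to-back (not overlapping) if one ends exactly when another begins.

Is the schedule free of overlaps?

Sorted by start: B, C, D, A.
C starts after B ends — done with B.
D starts before C ends → C and D overlap.
That's a conflict, so the schedule is not conflict-free.

No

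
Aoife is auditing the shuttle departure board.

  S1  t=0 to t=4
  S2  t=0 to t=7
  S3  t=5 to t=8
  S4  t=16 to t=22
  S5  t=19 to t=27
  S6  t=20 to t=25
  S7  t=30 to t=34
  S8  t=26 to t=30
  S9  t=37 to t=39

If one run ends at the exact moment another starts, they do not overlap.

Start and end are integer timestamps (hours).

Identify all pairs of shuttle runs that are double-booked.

S1 & S2, S2 & S3, S4 & S5, S4 & S6, S5 & S6, S5 & S8

Two intervals overlap when each starts before the other ends.
Sorted by start: S1, S2, S3, S4, S5, S6, S8, S7, S9.
S2 starts before S1 ends → S1 and S2 overlap.
S3 starts after S1 ends; S1 is clear from here.
S3 starts before S2 ends → S2 and S3 overlap.
S4 starts after S2 ends; S2 is clear from here.
S4 starts after S3 ends; S3 is clear from here.
S5 starts before S4 ends → S4 and S5 overlap.
S6 starts before S4 ends → S4 and S6 overlap.
S8 starts after S4 ends; S4 is clear from here.
S6 starts before S5 ends → S5 and S6 overlap.
S8 starts before S5 ends → S5 and S8 overlap.
S7 starts after S5 ends; S5 is clear from here.
S8 starts after S6 ends; S6 is clear from here.
S7 starts exactly when S8 ends (back-to-back, no overlap); S8 is clear from here.
S9 starts after S7 ends.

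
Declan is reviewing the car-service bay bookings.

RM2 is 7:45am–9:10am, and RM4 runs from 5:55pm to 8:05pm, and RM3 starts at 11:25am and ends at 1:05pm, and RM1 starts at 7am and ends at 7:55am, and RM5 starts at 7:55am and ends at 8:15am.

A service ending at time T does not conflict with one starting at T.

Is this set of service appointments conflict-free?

Check each pair: they overlap iff neither finishes before the other starts.
Sorted by start: RM1, RM2, RM5, RM3, RM4.
RM2 starts before RM1 ends → RM1 and RM2 overlap.
That's a conflict, so the schedule is not conflict-free.

No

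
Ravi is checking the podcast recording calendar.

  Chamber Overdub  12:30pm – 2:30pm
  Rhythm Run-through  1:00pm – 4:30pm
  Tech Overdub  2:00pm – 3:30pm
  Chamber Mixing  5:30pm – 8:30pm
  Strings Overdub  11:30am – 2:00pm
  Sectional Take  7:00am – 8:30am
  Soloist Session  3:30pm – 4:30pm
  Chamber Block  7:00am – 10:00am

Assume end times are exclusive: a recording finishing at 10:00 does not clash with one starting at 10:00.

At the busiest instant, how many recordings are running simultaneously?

3

Walk through starts and ends in time order (an end at T is processed before a start at T):
7:00am start Chamber Block → 1
7:00am start Sectional Take → 2
8:30am end Sectional Take → 1
10:00am end Chamber Block → 0
11:30am start Strings Overdub → 1
12:30pm start Chamber Overdub → 2
1:00pm start Rhythm Run-through → 3
2:00pm end Strings Overdub → 2
2:00pm start Tech Overdub → 3
2:30pm end Chamber Overdub → 2
3:30pm end Tech Overdub → 1
3:30pm start Soloist Session → 2
4:30pm end Rhythm Run-through → 1
4:30pm end Soloist Session → 0
5:30pm start Chamber Mixing → 1
8:30pm end Chamber Mixing → 0
Peak is 3, at 1:00pm (Chamber Overdub, Rhythm Run-through, Strings Overdub).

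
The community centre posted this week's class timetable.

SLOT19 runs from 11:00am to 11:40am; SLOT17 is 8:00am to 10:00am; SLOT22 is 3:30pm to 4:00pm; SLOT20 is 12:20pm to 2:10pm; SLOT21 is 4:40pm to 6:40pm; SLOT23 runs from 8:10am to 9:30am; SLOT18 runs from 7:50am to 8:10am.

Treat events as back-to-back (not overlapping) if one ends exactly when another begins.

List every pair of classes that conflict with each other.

SLOT17 & SLOT18, SLOT17 & SLOT23

Sorted by start: SLOT18, SLOT17, SLOT23, SLOT19, SLOT20, SLOT22, SLOT21.
SLOT17 starts before SLOT18 ends → SLOT18 and SLOT17 overlap.
SLOT23 starts exactly when SLOT18 ends (back-to-back, no overlap), so SLOT18 has no further overlaps.
SLOT23 starts before SLOT17 ends → SLOT17 and SLOT23 overlap.
SLOT19 starts after SLOT17 ends, so SLOT17 has no further overlaps.
SLOT19 starts after SLOT23 ends, so SLOT23 has no further overlaps.
SLOT20 starts after SLOT19 ends, so SLOT19 has no further overlaps.
SLOT22 starts after SLOT20 ends, so SLOT20 has no further overlaps.
SLOT21 starts after SLOT22 ends.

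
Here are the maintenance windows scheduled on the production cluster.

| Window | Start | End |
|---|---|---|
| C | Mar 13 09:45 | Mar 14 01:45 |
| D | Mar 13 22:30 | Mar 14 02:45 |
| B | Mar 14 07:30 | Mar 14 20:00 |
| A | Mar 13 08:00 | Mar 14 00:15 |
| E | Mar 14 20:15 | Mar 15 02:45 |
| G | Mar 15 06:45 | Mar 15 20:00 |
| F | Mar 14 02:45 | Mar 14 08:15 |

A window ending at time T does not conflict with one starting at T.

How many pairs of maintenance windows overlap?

4

Sorted by start: A, C, D, F, B, E, G.
C starts before A ends → A and C overlap.
D starts before A ends → A and D overlap.
F starts after A ends, so nothing later overlaps A either.
D starts before C ends → C and D overlap.
F starts after C ends, so nothing later overlaps C either.
F starts exactly when D ends (back-to-back, no overlap), so nothing later overlaps D either.
B starts before F ends → F and B overlap.
E starts after F ends, so nothing later overlaps F either.
E starts after B ends, so nothing later overlaps B either.
G starts after E ends.
Overlapping pairs: A & C, A & D, B & F, C & D — 4 in total.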